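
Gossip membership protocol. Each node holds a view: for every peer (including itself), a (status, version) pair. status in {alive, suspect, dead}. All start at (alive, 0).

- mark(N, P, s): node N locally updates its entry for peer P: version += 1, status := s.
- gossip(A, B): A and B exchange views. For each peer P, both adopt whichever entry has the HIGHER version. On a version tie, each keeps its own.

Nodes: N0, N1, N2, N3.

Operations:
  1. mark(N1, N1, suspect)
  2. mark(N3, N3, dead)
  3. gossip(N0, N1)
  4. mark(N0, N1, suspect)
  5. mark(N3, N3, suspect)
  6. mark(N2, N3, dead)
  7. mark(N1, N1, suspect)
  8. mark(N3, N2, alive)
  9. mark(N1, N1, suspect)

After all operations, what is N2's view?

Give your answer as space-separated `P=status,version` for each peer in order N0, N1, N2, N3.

Op 1: N1 marks N1=suspect -> (suspect,v1)
Op 2: N3 marks N3=dead -> (dead,v1)
Op 3: gossip N0<->N1 -> N0.N0=(alive,v0) N0.N1=(suspect,v1) N0.N2=(alive,v0) N0.N3=(alive,v0) | N1.N0=(alive,v0) N1.N1=(suspect,v1) N1.N2=(alive,v0) N1.N3=(alive,v0)
Op 4: N0 marks N1=suspect -> (suspect,v2)
Op 5: N3 marks N3=suspect -> (suspect,v2)
Op 6: N2 marks N3=dead -> (dead,v1)
Op 7: N1 marks N1=suspect -> (suspect,v2)
Op 8: N3 marks N2=alive -> (alive,v1)
Op 9: N1 marks N1=suspect -> (suspect,v3)

Answer: N0=alive,0 N1=alive,0 N2=alive,0 N3=dead,1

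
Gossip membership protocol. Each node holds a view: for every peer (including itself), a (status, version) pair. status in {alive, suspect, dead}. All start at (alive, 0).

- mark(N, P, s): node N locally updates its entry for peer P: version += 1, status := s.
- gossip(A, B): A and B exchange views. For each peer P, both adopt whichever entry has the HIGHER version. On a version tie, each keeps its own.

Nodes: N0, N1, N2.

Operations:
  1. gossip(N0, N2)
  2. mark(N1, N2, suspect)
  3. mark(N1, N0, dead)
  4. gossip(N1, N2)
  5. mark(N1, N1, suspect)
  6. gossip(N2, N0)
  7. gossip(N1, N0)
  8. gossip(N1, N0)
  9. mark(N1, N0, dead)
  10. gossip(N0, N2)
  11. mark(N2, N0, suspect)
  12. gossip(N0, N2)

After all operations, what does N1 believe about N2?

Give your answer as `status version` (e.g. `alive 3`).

Op 1: gossip N0<->N2 -> N0.N0=(alive,v0) N0.N1=(alive,v0) N0.N2=(alive,v0) | N2.N0=(alive,v0) N2.N1=(alive,v0) N2.N2=(alive,v0)
Op 2: N1 marks N2=suspect -> (suspect,v1)
Op 3: N1 marks N0=dead -> (dead,v1)
Op 4: gossip N1<->N2 -> N1.N0=(dead,v1) N1.N1=(alive,v0) N1.N2=(suspect,v1) | N2.N0=(dead,v1) N2.N1=(alive,v0) N2.N2=(suspect,v1)
Op 5: N1 marks N1=suspect -> (suspect,v1)
Op 6: gossip N2<->N0 -> N2.N0=(dead,v1) N2.N1=(alive,v0) N2.N2=(suspect,v1) | N0.N0=(dead,v1) N0.N1=(alive,v0) N0.N2=(suspect,v1)
Op 7: gossip N1<->N0 -> N1.N0=(dead,v1) N1.N1=(suspect,v1) N1.N2=(suspect,v1) | N0.N0=(dead,v1) N0.N1=(suspect,v1) N0.N2=(suspect,v1)
Op 8: gossip N1<->N0 -> N1.N0=(dead,v1) N1.N1=(suspect,v1) N1.N2=(suspect,v1) | N0.N0=(dead,v1) N0.N1=(suspect,v1) N0.N2=(suspect,v1)
Op 9: N1 marks N0=dead -> (dead,v2)
Op 10: gossip N0<->N2 -> N0.N0=(dead,v1) N0.N1=(suspect,v1) N0.N2=(suspect,v1) | N2.N0=(dead,v1) N2.N1=(suspect,v1) N2.N2=(suspect,v1)
Op 11: N2 marks N0=suspect -> (suspect,v2)
Op 12: gossip N0<->N2 -> N0.N0=(suspect,v2) N0.N1=(suspect,v1) N0.N2=(suspect,v1) | N2.N0=(suspect,v2) N2.N1=(suspect,v1) N2.N2=(suspect,v1)

Answer: suspect 1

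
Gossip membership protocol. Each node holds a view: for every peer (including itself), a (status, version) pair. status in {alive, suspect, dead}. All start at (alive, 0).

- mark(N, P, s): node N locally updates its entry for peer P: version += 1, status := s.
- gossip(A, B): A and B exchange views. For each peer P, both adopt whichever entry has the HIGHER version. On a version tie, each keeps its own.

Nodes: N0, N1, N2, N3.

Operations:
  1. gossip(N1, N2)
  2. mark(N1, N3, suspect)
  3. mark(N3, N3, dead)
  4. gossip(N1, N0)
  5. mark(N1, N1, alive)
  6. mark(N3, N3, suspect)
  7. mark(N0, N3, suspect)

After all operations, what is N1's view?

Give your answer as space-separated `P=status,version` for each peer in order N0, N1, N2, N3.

Op 1: gossip N1<->N2 -> N1.N0=(alive,v0) N1.N1=(alive,v0) N1.N2=(alive,v0) N1.N3=(alive,v0) | N2.N0=(alive,v0) N2.N1=(alive,v0) N2.N2=(alive,v0) N2.N3=(alive,v0)
Op 2: N1 marks N3=suspect -> (suspect,v1)
Op 3: N3 marks N3=dead -> (dead,v1)
Op 4: gossip N1<->N0 -> N1.N0=(alive,v0) N1.N1=(alive,v0) N1.N2=(alive,v0) N1.N3=(suspect,v1) | N0.N0=(alive,v0) N0.N1=(alive,v0) N0.N2=(alive,v0) N0.N3=(suspect,v1)
Op 5: N1 marks N1=alive -> (alive,v1)
Op 6: N3 marks N3=suspect -> (suspect,v2)
Op 7: N0 marks N3=suspect -> (suspect,v2)

Answer: N0=alive,0 N1=alive,1 N2=alive,0 N3=suspect,1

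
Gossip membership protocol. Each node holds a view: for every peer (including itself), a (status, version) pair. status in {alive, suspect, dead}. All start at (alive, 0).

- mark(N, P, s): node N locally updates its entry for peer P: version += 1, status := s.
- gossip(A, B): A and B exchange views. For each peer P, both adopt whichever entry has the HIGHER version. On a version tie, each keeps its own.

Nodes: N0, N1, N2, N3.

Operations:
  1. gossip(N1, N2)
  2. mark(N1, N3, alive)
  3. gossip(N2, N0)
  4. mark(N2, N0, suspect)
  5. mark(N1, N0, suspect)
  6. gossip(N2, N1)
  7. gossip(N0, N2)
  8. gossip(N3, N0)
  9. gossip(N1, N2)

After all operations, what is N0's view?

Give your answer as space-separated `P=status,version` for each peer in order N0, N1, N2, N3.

Op 1: gossip N1<->N2 -> N1.N0=(alive,v0) N1.N1=(alive,v0) N1.N2=(alive,v0) N1.N3=(alive,v0) | N2.N0=(alive,v0) N2.N1=(alive,v0) N2.N2=(alive,v0) N2.N3=(alive,v0)
Op 2: N1 marks N3=alive -> (alive,v1)
Op 3: gossip N2<->N0 -> N2.N0=(alive,v0) N2.N1=(alive,v0) N2.N2=(alive,v0) N2.N3=(alive,v0) | N0.N0=(alive,v0) N0.N1=(alive,v0) N0.N2=(alive,v0) N0.N3=(alive,v0)
Op 4: N2 marks N0=suspect -> (suspect,v1)
Op 5: N1 marks N0=suspect -> (suspect,v1)
Op 6: gossip N2<->N1 -> N2.N0=(suspect,v1) N2.N1=(alive,v0) N2.N2=(alive,v0) N2.N3=(alive,v1) | N1.N0=(suspect,v1) N1.N1=(alive,v0) N1.N2=(alive,v0) N1.N3=(alive,v1)
Op 7: gossip N0<->N2 -> N0.N0=(suspect,v1) N0.N1=(alive,v0) N0.N2=(alive,v0) N0.N3=(alive,v1) | N2.N0=(suspect,v1) N2.N1=(alive,v0) N2.N2=(alive,v0) N2.N3=(alive,v1)
Op 8: gossip N3<->N0 -> N3.N0=(suspect,v1) N3.N1=(alive,v0) N3.N2=(alive,v0) N3.N3=(alive,v1) | N0.N0=(suspect,v1) N0.N1=(alive,v0) N0.N2=(alive,v0) N0.N3=(alive,v1)
Op 9: gossip N1<->N2 -> N1.N0=(suspect,v1) N1.N1=(alive,v0) N1.N2=(alive,v0) N1.N3=(alive,v1) | N2.N0=(suspect,v1) N2.N1=(alive,v0) N2.N2=(alive,v0) N2.N3=(alive,v1)

Answer: N0=suspect,1 N1=alive,0 N2=alive,0 N3=alive,1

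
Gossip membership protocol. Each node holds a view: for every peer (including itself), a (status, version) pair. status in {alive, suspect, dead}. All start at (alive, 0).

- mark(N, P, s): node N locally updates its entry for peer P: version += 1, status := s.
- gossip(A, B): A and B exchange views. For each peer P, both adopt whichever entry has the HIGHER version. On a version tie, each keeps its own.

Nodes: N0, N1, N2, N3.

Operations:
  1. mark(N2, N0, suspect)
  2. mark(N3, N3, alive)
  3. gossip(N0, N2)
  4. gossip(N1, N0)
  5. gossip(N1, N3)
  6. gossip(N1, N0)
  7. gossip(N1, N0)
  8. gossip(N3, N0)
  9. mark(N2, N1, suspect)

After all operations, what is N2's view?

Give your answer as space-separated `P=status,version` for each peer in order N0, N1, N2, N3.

Op 1: N2 marks N0=suspect -> (suspect,v1)
Op 2: N3 marks N3=alive -> (alive,v1)
Op 3: gossip N0<->N2 -> N0.N0=(suspect,v1) N0.N1=(alive,v0) N0.N2=(alive,v0) N0.N3=(alive,v0) | N2.N0=(suspect,v1) N2.N1=(alive,v0) N2.N2=(alive,v0) N2.N3=(alive,v0)
Op 4: gossip N1<->N0 -> N1.N0=(suspect,v1) N1.N1=(alive,v0) N1.N2=(alive,v0) N1.N3=(alive,v0) | N0.N0=(suspect,v1) N0.N1=(alive,v0) N0.N2=(alive,v0) N0.N3=(alive,v0)
Op 5: gossip N1<->N3 -> N1.N0=(suspect,v1) N1.N1=(alive,v0) N1.N2=(alive,v0) N1.N3=(alive,v1) | N3.N0=(suspect,v1) N3.N1=(alive,v0) N3.N2=(alive,v0) N3.N3=(alive,v1)
Op 6: gossip N1<->N0 -> N1.N0=(suspect,v1) N1.N1=(alive,v0) N1.N2=(alive,v0) N1.N3=(alive,v1) | N0.N0=(suspect,v1) N0.N1=(alive,v0) N0.N2=(alive,v0) N0.N3=(alive,v1)
Op 7: gossip N1<->N0 -> N1.N0=(suspect,v1) N1.N1=(alive,v0) N1.N2=(alive,v0) N1.N3=(alive,v1) | N0.N0=(suspect,v1) N0.N1=(alive,v0) N0.N2=(alive,v0) N0.N3=(alive,v1)
Op 8: gossip N3<->N0 -> N3.N0=(suspect,v1) N3.N1=(alive,v0) N3.N2=(alive,v0) N3.N3=(alive,v1) | N0.N0=(suspect,v1) N0.N1=(alive,v0) N0.N2=(alive,v0) N0.N3=(alive,v1)
Op 9: N2 marks N1=suspect -> (suspect,v1)

Answer: N0=suspect,1 N1=suspect,1 N2=alive,0 N3=alive,0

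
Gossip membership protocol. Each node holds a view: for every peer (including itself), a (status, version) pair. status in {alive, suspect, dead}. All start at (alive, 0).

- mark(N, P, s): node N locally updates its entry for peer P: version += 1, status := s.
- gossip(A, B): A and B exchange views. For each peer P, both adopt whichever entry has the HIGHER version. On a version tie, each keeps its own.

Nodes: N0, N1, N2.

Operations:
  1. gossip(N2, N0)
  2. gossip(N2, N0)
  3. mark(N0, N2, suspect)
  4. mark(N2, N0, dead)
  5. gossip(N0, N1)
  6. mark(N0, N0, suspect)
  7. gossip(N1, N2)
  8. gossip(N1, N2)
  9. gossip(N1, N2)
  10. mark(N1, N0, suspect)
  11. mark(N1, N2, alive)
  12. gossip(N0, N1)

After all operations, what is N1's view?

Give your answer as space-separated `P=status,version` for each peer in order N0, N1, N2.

Op 1: gossip N2<->N0 -> N2.N0=(alive,v0) N2.N1=(alive,v0) N2.N2=(alive,v0) | N0.N0=(alive,v0) N0.N1=(alive,v0) N0.N2=(alive,v0)
Op 2: gossip N2<->N0 -> N2.N0=(alive,v0) N2.N1=(alive,v0) N2.N2=(alive,v0) | N0.N0=(alive,v0) N0.N1=(alive,v0) N0.N2=(alive,v0)
Op 3: N0 marks N2=suspect -> (suspect,v1)
Op 4: N2 marks N0=dead -> (dead,v1)
Op 5: gossip N0<->N1 -> N0.N0=(alive,v0) N0.N1=(alive,v0) N0.N2=(suspect,v1) | N1.N0=(alive,v0) N1.N1=(alive,v0) N1.N2=(suspect,v1)
Op 6: N0 marks N0=suspect -> (suspect,v1)
Op 7: gossip N1<->N2 -> N1.N0=(dead,v1) N1.N1=(alive,v0) N1.N2=(suspect,v1) | N2.N0=(dead,v1) N2.N1=(alive,v0) N2.N2=(suspect,v1)
Op 8: gossip N1<->N2 -> N1.N0=(dead,v1) N1.N1=(alive,v0) N1.N2=(suspect,v1) | N2.N0=(dead,v1) N2.N1=(alive,v0) N2.N2=(suspect,v1)
Op 9: gossip N1<->N2 -> N1.N0=(dead,v1) N1.N1=(alive,v0) N1.N2=(suspect,v1) | N2.N0=(dead,v1) N2.N1=(alive,v0) N2.N2=(suspect,v1)
Op 10: N1 marks N0=suspect -> (suspect,v2)
Op 11: N1 marks N2=alive -> (alive,v2)
Op 12: gossip N0<->N1 -> N0.N0=(suspect,v2) N0.N1=(alive,v0) N0.N2=(alive,v2) | N1.N0=(suspect,v2) N1.N1=(alive,v0) N1.N2=(alive,v2)

Answer: N0=suspect,2 N1=alive,0 N2=alive,2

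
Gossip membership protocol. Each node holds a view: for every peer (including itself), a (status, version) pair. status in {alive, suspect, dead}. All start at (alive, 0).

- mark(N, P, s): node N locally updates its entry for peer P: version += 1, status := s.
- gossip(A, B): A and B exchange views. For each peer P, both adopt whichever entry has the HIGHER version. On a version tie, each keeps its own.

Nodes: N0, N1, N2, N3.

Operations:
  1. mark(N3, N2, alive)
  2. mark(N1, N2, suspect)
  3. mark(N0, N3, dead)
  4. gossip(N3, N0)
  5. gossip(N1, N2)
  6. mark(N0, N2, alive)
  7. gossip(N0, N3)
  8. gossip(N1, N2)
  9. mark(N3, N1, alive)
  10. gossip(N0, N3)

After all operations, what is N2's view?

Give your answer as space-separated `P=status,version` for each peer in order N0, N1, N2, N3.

Op 1: N3 marks N2=alive -> (alive,v1)
Op 2: N1 marks N2=suspect -> (suspect,v1)
Op 3: N0 marks N3=dead -> (dead,v1)
Op 4: gossip N3<->N0 -> N3.N0=(alive,v0) N3.N1=(alive,v0) N3.N2=(alive,v1) N3.N3=(dead,v1) | N0.N0=(alive,v0) N0.N1=(alive,v0) N0.N2=(alive,v1) N0.N3=(dead,v1)
Op 5: gossip N1<->N2 -> N1.N0=(alive,v0) N1.N1=(alive,v0) N1.N2=(suspect,v1) N1.N3=(alive,v0) | N2.N0=(alive,v0) N2.N1=(alive,v0) N2.N2=(suspect,v1) N2.N3=(alive,v0)
Op 6: N0 marks N2=alive -> (alive,v2)
Op 7: gossip N0<->N3 -> N0.N0=(alive,v0) N0.N1=(alive,v0) N0.N2=(alive,v2) N0.N3=(dead,v1) | N3.N0=(alive,v0) N3.N1=(alive,v0) N3.N2=(alive,v2) N3.N3=(dead,v1)
Op 8: gossip N1<->N2 -> N1.N0=(alive,v0) N1.N1=(alive,v0) N1.N2=(suspect,v1) N1.N3=(alive,v0) | N2.N0=(alive,v0) N2.N1=(alive,v0) N2.N2=(suspect,v1) N2.N3=(alive,v0)
Op 9: N3 marks N1=alive -> (alive,v1)
Op 10: gossip N0<->N3 -> N0.N0=(alive,v0) N0.N1=(alive,v1) N0.N2=(alive,v2) N0.N3=(dead,v1) | N3.N0=(alive,v0) N3.N1=(alive,v1) N3.N2=(alive,v2) N3.N3=(dead,v1)

Answer: N0=alive,0 N1=alive,0 N2=suspect,1 N3=alive,0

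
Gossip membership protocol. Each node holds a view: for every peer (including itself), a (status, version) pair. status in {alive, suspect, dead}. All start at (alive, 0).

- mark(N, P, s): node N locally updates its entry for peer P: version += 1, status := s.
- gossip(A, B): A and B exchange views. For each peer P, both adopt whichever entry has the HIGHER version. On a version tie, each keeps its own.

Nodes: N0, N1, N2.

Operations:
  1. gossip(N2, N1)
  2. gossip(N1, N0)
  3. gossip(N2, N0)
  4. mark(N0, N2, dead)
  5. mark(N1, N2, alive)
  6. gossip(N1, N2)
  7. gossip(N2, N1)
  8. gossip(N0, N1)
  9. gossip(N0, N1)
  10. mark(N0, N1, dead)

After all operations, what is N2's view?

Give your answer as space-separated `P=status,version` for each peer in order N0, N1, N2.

Op 1: gossip N2<->N1 -> N2.N0=(alive,v0) N2.N1=(alive,v0) N2.N2=(alive,v0) | N1.N0=(alive,v0) N1.N1=(alive,v0) N1.N2=(alive,v0)
Op 2: gossip N1<->N0 -> N1.N0=(alive,v0) N1.N1=(alive,v0) N1.N2=(alive,v0) | N0.N0=(alive,v0) N0.N1=(alive,v0) N0.N2=(alive,v0)
Op 3: gossip N2<->N0 -> N2.N0=(alive,v0) N2.N1=(alive,v0) N2.N2=(alive,v0) | N0.N0=(alive,v0) N0.N1=(alive,v0) N0.N2=(alive,v0)
Op 4: N0 marks N2=dead -> (dead,v1)
Op 5: N1 marks N2=alive -> (alive,v1)
Op 6: gossip N1<->N2 -> N1.N0=(alive,v0) N1.N1=(alive,v0) N1.N2=(alive,v1) | N2.N0=(alive,v0) N2.N1=(alive,v0) N2.N2=(alive,v1)
Op 7: gossip N2<->N1 -> N2.N0=(alive,v0) N2.N1=(alive,v0) N2.N2=(alive,v1) | N1.N0=(alive,v0) N1.N1=(alive,v0) N1.N2=(alive,v1)
Op 8: gossip N0<->N1 -> N0.N0=(alive,v0) N0.N1=(alive,v0) N0.N2=(dead,v1) | N1.N0=(alive,v0) N1.N1=(alive,v0) N1.N2=(alive,v1)
Op 9: gossip N0<->N1 -> N0.N0=(alive,v0) N0.N1=(alive,v0) N0.N2=(dead,v1) | N1.N0=(alive,v0) N1.N1=(alive,v0) N1.N2=(alive,v1)
Op 10: N0 marks N1=dead -> (dead,v1)

Answer: N0=alive,0 N1=alive,0 N2=alive,1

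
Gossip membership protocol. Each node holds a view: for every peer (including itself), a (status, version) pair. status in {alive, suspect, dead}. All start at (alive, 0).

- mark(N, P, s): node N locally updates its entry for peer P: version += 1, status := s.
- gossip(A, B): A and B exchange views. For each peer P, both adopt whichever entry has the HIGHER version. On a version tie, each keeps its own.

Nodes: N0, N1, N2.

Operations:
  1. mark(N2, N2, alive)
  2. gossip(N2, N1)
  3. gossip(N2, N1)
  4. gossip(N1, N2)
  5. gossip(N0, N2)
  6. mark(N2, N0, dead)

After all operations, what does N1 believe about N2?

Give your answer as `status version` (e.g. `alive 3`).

Answer: alive 1

Derivation:
Op 1: N2 marks N2=alive -> (alive,v1)
Op 2: gossip N2<->N1 -> N2.N0=(alive,v0) N2.N1=(alive,v0) N2.N2=(alive,v1) | N1.N0=(alive,v0) N1.N1=(alive,v0) N1.N2=(alive,v1)
Op 3: gossip N2<->N1 -> N2.N0=(alive,v0) N2.N1=(alive,v0) N2.N2=(alive,v1) | N1.N0=(alive,v0) N1.N1=(alive,v0) N1.N2=(alive,v1)
Op 4: gossip N1<->N2 -> N1.N0=(alive,v0) N1.N1=(alive,v0) N1.N2=(alive,v1) | N2.N0=(alive,v0) N2.N1=(alive,v0) N2.N2=(alive,v1)
Op 5: gossip N0<->N2 -> N0.N0=(alive,v0) N0.N1=(alive,v0) N0.N2=(alive,v1) | N2.N0=(alive,v0) N2.N1=(alive,v0) N2.N2=(alive,v1)
Op 6: N2 marks N0=dead -> (dead,v1)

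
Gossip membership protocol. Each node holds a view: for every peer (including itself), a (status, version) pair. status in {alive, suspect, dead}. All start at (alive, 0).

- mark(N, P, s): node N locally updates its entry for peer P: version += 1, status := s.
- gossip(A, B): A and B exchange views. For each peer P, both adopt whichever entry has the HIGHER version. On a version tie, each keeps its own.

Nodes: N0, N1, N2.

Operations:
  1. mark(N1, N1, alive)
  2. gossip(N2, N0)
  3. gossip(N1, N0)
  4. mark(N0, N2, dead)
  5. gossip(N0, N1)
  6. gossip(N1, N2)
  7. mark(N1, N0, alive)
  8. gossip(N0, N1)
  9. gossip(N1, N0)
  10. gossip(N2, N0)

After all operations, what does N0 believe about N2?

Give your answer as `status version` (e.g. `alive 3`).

Answer: dead 1

Derivation:
Op 1: N1 marks N1=alive -> (alive,v1)
Op 2: gossip N2<->N0 -> N2.N0=(alive,v0) N2.N1=(alive,v0) N2.N2=(alive,v0) | N0.N0=(alive,v0) N0.N1=(alive,v0) N0.N2=(alive,v0)
Op 3: gossip N1<->N0 -> N1.N0=(alive,v0) N1.N1=(alive,v1) N1.N2=(alive,v0) | N0.N0=(alive,v0) N0.N1=(alive,v1) N0.N2=(alive,v0)
Op 4: N0 marks N2=dead -> (dead,v1)
Op 5: gossip N0<->N1 -> N0.N0=(alive,v0) N0.N1=(alive,v1) N0.N2=(dead,v1) | N1.N0=(alive,v0) N1.N1=(alive,v1) N1.N2=(dead,v1)
Op 6: gossip N1<->N2 -> N1.N0=(alive,v0) N1.N1=(alive,v1) N1.N2=(dead,v1) | N2.N0=(alive,v0) N2.N1=(alive,v1) N2.N2=(dead,v1)
Op 7: N1 marks N0=alive -> (alive,v1)
Op 8: gossip N0<->N1 -> N0.N0=(alive,v1) N0.N1=(alive,v1) N0.N2=(dead,v1) | N1.N0=(alive,v1) N1.N1=(alive,v1) N1.N2=(dead,v1)
Op 9: gossip N1<->N0 -> N1.N0=(alive,v1) N1.N1=(alive,v1) N1.N2=(dead,v1) | N0.N0=(alive,v1) N0.N1=(alive,v1) N0.N2=(dead,v1)
Op 10: gossip N2<->N0 -> N2.N0=(alive,v1) N2.N1=(alive,v1) N2.N2=(dead,v1) | N0.N0=(alive,v1) N0.N1=(alive,v1) N0.N2=(dead,v1)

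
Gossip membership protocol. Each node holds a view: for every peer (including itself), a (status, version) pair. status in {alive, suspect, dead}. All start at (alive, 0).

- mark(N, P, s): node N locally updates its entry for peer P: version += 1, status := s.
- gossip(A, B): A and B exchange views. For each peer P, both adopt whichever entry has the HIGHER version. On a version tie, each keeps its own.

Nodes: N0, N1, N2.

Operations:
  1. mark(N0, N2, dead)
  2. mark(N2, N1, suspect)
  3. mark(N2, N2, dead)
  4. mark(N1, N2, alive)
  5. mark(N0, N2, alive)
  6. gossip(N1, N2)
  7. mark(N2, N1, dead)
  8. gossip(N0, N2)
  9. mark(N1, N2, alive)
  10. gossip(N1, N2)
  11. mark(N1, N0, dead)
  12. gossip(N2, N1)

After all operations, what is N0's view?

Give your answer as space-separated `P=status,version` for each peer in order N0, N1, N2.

Op 1: N0 marks N2=dead -> (dead,v1)
Op 2: N2 marks N1=suspect -> (suspect,v1)
Op 3: N2 marks N2=dead -> (dead,v1)
Op 4: N1 marks N2=alive -> (alive,v1)
Op 5: N0 marks N2=alive -> (alive,v2)
Op 6: gossip N1<->N2 -> N1.N0=(alive,v0) N1.N1=(suspect,v1) N1.N2=(alive,v1) | N2.N0=(alive,v0) N2.N1=(suspect,v1) N2.N2=(dead,v1)
Op 7: N2 marks N1=dead -> (dead,v2)
Op 8: gossip N0<->N2 -> N0.N0=(alive,v0) N0.N1=(dead,v2) N0.N2=(alive,v2) | N2.N0=(alive,v0) N2.N1=(dead,v2) N2.N2=(alive,v2)
Op 9: N1 marks N2=alive -> (alive,v2)
Op 10: gossip N1<->N2 -> N1.N0=(alive,v0) N1.N1=(dead,v2) N1.N2=(alive,v2) | N2.N0=(alive,v0) N2.N1=(dead,v2) N2.N2=(alive,v2)
Op 11: N1 marks N0=dead -> (dead,v1)
Op 12: gossip N2<->N1 -> N2.N0=(dead,v1) N2.N1=(dead,v2) N2.N2=(alive,v2) | N1.N0=(dead,v1) N1.N1=(dead,v2) N1.N2=(alive,v2)

Answer: N0=alive,0 N1=dead,2 N2=alive,2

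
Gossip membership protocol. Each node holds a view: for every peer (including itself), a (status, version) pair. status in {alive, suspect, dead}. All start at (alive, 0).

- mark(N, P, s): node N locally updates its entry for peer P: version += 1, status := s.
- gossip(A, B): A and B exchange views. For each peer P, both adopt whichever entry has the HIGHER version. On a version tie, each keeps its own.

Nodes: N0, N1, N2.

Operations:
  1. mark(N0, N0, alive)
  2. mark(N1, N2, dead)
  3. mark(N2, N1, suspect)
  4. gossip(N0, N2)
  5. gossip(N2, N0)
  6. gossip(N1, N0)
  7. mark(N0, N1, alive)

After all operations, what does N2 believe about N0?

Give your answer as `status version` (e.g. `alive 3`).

Op 1: N0 marks N0=alive -> (alive,v1)
Op 2: N1 marks N2=dead -> (dead,v1)
Op 3: N2 marks N1=suspect -> (suspect,v1)
Op 4: gossip N0<->N2 -> N0.N0=(alive,v1) N0.N1=(suspect,v1) N0.N2=(alive,v0) | N2.N0=(alive,v1) N2.N1=(suspect,v1) N2.N2=(alive,v0)
Op 5: gossip N2<->N0 -> N2.N0=(alive,v1) N2.N1=(suspect,v1) N2.N2=(alive,v0) | N0.N0=(alive,v1) N0.N1=(suspect,v1) N0.N2=(alive,v0)
Op 6: gossip N1<->N0 -> N1.N0=(alive,v1) N1.N1=(suspect,v1) N1.N2=(dead,v1) | N0.N0=(alive,v1) N0.N1=(suspect,v1) N0.N2=(dead,v1)
Op 7: N0 marks N1=alive -> (alive,v2)

Answer: alive 1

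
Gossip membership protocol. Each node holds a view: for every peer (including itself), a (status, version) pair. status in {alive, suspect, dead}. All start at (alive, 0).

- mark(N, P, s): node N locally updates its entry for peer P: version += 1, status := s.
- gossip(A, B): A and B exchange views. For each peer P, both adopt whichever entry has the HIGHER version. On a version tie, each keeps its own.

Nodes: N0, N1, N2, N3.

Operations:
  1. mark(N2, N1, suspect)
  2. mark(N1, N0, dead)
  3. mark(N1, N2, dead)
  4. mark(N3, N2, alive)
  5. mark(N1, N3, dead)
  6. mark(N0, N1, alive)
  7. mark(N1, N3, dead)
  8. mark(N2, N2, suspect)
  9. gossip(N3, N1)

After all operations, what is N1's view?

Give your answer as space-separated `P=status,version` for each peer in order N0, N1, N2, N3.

Answer: N0=dead,1 N1=alive,0 N2=dead,1 N3=dead,2

Derivation:
Op 1: N2 marks N1=suspect -> (suspect,v1)
Op 2: N1 marks N0=dead -> (dead,v1)
Op 3: N1 marks N2=dead -> (dead,v1)
Op 4: N3 marks N2=alive -> (alive,v1)
Op 5: N1 marks N3=dead -> (dead,v1)
Op 6: N0 marks N1=alive -> (alive,v1)
Op 7: N1 marks N3=dead -> (dead,v2)
Op 8: N2 marks N2=suspect -> (suspect,v1)
Op 9: gossip N3<->N1 -> N3.N0=(dead,v1) N3.N1=(alive,v0) N3.N2=(alive,v1) N3.N3=(dead,v2) | N1.N0=(dead,v1) N1.N1=(alive,v0) N1.N2=(dead,v1) N1.N3=(dead,v2)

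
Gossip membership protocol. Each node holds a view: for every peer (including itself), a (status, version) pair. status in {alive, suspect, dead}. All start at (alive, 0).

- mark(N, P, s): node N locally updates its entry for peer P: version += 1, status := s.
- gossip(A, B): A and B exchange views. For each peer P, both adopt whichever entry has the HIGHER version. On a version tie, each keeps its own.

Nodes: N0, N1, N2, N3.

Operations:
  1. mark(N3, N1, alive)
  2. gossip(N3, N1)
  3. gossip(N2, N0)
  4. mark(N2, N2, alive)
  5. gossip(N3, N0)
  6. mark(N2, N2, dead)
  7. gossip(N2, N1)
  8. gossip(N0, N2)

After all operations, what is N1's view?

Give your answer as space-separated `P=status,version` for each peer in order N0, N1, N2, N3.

Op 1: N3 marks N1=alive -> (alive,v1)
Op 2: gossip N3<->N1 -> N3.N0=(alive,v0) N3.N1=(alive,v1) N3.N2=(alive,v0) N3.N3=(alive,v0) | N1.N0=(alive,v0) N1.N1=(alive,v1) N1.N2=(alive,v0) N1.N3=(alive,v0)
Op 3: gossip N2<->N0 -> N2.N0=(alive,v0) N2.N1=(alive,v0) N2.N2=(alive,v0) N2.N3=(alive,v0) | N0.N0=(alive,v0) N0.N1=(alive,v0) N0.N2=(alive,v0) N0.N3=(alive,v0)
Op 4: N2 marks N2=alive -> (alive,v1)
Op 5: gossip N3<->N0 -> N3.N0=(alive,v0) N3.N1=(alive,v1) N3.N2=(alive,v0) N3.N3=(alive,v0) | N0.N0=(alive,v0) N0.N1=(alive,v1) N0.N2=(alive,v0) N0.N3=(alive,v0)
Op 6: N2 marks N2=dead -> (dead,v2)
Op 7: gossip N2<->N1 -> N2.N0=(alive,v0) N2.N1=(alive,v1) N2.N2=(dead,v2) N2.N3=(alive,v0) | N1.N0=(alive,v0) N1.N1=(alive,v1) N1.N2=(dead,v2) N1.N3=(alive,v0)
Op 8: gossip N0<->N2 -> N0.N0=(alive,v0) N0.N1=(alive,v1) N0.N2=(dead,v2) N0.N3=(alive,v0) | N2.N0=(alive,v0) N2.N1=(alive,v1) N2.N2=(dead,v2) N2.N3=(alive,v0)

Answer: N0=alive,0 N1=alive,1 N2=dead,2 N3=alive,0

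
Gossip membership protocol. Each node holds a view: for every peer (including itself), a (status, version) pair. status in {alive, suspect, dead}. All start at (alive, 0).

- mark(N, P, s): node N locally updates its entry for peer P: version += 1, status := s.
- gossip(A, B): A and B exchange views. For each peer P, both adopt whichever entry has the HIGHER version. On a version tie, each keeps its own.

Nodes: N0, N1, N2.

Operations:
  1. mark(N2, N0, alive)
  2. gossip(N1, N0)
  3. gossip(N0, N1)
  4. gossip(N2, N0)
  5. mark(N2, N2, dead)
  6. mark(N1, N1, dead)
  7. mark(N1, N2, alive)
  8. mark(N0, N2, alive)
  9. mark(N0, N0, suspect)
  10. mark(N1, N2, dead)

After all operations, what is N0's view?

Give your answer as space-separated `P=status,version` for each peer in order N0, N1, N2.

Op 1: N2 marks N0=alive -> (alive,v1)
Op 2: gossip N1<->N0 -> N1.N0=(alive,v0) N1.N1=(alive,v0) N1.N2=(alive,v0) | N0.N0=(alive,v0) N0.N1=(alive,v0) N0.N2=(alive,v0)
Op 3: gossip N0<->N1 -> N0.N0=(alive,v0) N0.N1=(alive,v0) N0.N2=(alive,v0) | N1.N0=(alive,v0) N1.N1=(alive,v0) N1.N2=(alive,v0)
Op 4: gossip N2<->N0 -> N2.N0=(alive,v1) N2.N1=(alive,v0) N2.N2=(alive,v0) | N0.N0=(alive,v1) N0.N1=(alive,v0) N0.N2=(alive,v0)
Op 5: N2 marks N2=dead -> (dead,v1)
Op 6: N1 marks N1=dead -> (dead,v1)
Op 7: N1 marks N2=alive -> (alive,v1)
Op 8: N0 marks N2=alive -> (alive,v1)
Op 9: N0 marks N0=suspect -> (suspect,v2)
Op 10: N1 marks N2=dead -> (dead,v2)

Answer: N0=suspect,2 N1=alive,0 N2=alive,1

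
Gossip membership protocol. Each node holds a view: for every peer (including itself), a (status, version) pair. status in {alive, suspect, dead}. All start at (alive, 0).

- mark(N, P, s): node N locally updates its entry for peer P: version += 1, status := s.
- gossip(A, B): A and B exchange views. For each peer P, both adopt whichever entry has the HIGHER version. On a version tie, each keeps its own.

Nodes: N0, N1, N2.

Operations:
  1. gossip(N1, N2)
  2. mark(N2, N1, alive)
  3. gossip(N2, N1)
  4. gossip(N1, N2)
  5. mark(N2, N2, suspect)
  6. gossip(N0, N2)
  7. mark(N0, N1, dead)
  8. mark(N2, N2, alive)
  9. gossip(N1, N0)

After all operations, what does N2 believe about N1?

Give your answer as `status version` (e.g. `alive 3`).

Op 1: gossip N1<->N2 -> N1.N0=(alive,v0) N1.N1=(alive,v0) N1.N2=(alive,v0) | N2.N0=(alive,v0) N2.N1=(alive,v0) N2.N2=(alive,v0)
Op 2: N2 marks N1=alive -> (alive,v1)
Op 3: gossip N2<->N1 -> N2.N0=(alive,v0) N2.N1=(alive,v1) N2.N2=(alive,v0) | N1.N0=(alive,v0) N1.N1=(alive,v1) N1.N2=(alive,v0)
Op 4: gossip N1<->N2 -> N1.N0=(alive,v0) N1.N1=(alive,v1) N1.N2=(alive,v0) | N2.N0=(alive,v0) N2.N1=(alive,v1) N2.N2=(alive,v0)
Op 5: N2 marks N2=suspect -> (suspect,v1)
Op 6: gossip N0<->N2 -> N0.N0=(alive,v0) N0.N1=(alive,v1) N0.N2=(suspect,v1) | N2.N0=(alive,v0) N2.N1=(alive,v1) N2.N2=(suspect,v1)
Op 7: N0 marks N1=dead -> (dead,v2)
Op 8: N2 marks N2=alive -> (alive,v2)
Op 9: gossip N1<->N0 -> N1.N0=(alive,v0) N1.N1=(dead,v2) N1.N2=(suspect,v1) | N0.N0=(alive,v0) N0.N1=(dead,v2) N0.N2=(suspect,v1)

Answer: alive 1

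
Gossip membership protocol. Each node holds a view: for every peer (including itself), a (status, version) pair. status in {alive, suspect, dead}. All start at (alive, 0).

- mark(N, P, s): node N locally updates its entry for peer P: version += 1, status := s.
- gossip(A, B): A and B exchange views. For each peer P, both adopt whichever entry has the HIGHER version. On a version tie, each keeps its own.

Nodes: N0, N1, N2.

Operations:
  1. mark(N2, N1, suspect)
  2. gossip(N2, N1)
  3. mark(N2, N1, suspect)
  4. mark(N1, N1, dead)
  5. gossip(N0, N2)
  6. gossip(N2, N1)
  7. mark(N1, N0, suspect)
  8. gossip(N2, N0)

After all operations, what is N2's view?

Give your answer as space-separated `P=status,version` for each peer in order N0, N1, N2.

Op 1: N2 marks N1=suspect -> (suspect,v1)
Op 2: gossip N2<->N1 -> N2.N0=(alive,v0) N2.N1=(suspect,v1) N2.N2=(alive,v0) | N1.N0=(alive,v0) N1.N1=(suspect,v1) N1.N2=(alive,v0)
Op 3: N2 marks N1=suspect -> (suspect,v2)
Op 4: N1 marks N1=dead -> (dead,v2)
Op 5: gossip N0<->N2 -> N0.N0=(alive,v0) N0.N1=(suspect,v2) N0.N2=(alive,v0) | N2.N0=(alive,v0) N2.N1=(suspect,v2) N2.N2=(alive,v0)
Op 6: gossip N2<->N1 -> N2.N0=(alive,v0) N2.N1=(suspect,v2) N2.N2=(alive,v0) | N1.N0=(alive,v0) N1.N1=(dead,v2) N1.N2=(alive,v0)
Op 7: N1 marks N0=suspect -> (suspect,v1)
Op 8: gossip N2<->N0 -> N2.N0=(alive,v0) N2.N1=(suspect,v2) N2.N2=(alive,v0) | N0.N0=(alive,v0) N0.N1=(suspect,v2) N0.N2=(alive,v0)

Answer: N0=alive,0 N1=suspect,2 N2=alive,0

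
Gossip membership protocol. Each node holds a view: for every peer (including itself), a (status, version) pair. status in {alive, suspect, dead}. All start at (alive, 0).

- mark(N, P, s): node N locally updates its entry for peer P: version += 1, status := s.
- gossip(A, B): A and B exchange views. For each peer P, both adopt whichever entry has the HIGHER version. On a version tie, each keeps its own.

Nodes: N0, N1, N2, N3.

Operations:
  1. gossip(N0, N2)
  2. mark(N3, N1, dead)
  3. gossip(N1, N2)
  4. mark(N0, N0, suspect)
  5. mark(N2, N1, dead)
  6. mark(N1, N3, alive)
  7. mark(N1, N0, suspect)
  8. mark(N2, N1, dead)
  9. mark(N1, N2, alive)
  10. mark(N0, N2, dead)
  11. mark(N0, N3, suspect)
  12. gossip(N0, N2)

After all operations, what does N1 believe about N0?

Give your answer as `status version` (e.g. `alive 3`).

Answer: suspect 1

Derivation:
Op 1: gossip N0<->N2 -> N0.N0=(alive,v0) N0.N1=(alive,v0) N0.N2=(alive,v0) N0.N3=(alive,v0) | N2.N0=(alive,v0) N2.N1=(alive,v0) N2.N2=(alive,v0) N2.N3=(alive,v0)
Op 2: N3 marks N1=dead -> (dead,v1)
Op 3: gossip N1<->N2 -> N1.N0=(alive,v0) N1.N1=(alive,v0) N1.N2=(alive,v0) N1.N3=(alive,v0) | N2.N0=(alive,v0) N2.N1=(alive,v0) N2.N2=(alive,v0) N2.N3=(alive,v0)
Op 4: N0 marks N0=suspect -> (suspect,v1)
Op 5: N2 marks N1=dead -> (dead,v1)
Op 6: N1 marks N3=alive -> (alive,v1)
Op 7: N1 marks N0=suspect -> (suspect,v1)
Op 8: N2 marks N1=dead -> (dead,v2)
Op 9: N1 marks N2=alive -> (alive,v1)
Op 10: N0 marks N2=dead -> (dead,v1)
Op 11: N0 marks N3=suspect -> (suspect,v1)
Op 12: gossip N0<->N2 -> N0.N0=(suspect,v1) N0.N1=(dead,v2) N0.N2=(dead,v1) N0.N3=(suspect,v1) | N2.N0=(suspect,v1) N2.N1=(dead,v2) N2.N2=(dead,v1) N2.N3=(suspect,v1)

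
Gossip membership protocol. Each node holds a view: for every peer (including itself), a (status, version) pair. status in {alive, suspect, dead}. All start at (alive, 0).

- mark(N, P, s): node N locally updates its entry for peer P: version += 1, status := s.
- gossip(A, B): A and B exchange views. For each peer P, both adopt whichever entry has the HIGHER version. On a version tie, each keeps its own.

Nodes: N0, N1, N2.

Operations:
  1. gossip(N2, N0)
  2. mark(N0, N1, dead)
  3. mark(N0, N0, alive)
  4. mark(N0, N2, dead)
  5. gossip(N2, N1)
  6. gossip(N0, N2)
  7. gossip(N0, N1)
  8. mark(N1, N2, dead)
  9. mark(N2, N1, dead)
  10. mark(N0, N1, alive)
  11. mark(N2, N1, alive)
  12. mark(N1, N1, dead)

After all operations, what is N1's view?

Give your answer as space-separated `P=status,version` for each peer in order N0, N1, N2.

Answer: N0=alive,1 N1=dead,2 N2=dead,2

Derivation:
Op 1: gossip N2<->N0 -> N2.N0=(alive,v0) N2.N1=(alive,v0) N2.N2=(alive,v0) | N0.N0=(alive,v0) N0.N1=(alive,v0) N0.N2=(alive,v0)
Op 2: N0 marks N1=dead -> (dead,v1)
Op 3: N0 marks N0=alive -> (alive,v1)
Op 4: N0 marks N2=dead -> (dead,v1)
Op 5: gossip N2<->N1 -> N2.N0=(alive,v0) N2.N1=(alive,v0) N2.N2=(alive,v0) | N1.N0=(alive,v0) N1.N1=(alive,v0) N1.N2=(alive,v0)
Op 6: gossip N0<->N2 -> N0.N0=(alive,v1) N0.N1=(dead,v1) N0.N2=(dead,v1) | N2.N0=(alive,v1) N2.N1=(dead,v1) N2.N2=(dead,v1)
Op 7: gossip N0<->N1 -> N0.N0=(alive,v1) N0.N1=(dead,v1) N0.N2=(dead,v1) | N1.N0=(alive,v1) N1.N1=(dead,v1) N1.N2=(dead,v1)
Op 8: N1 marks N2=dead -> (dead,v2)
Op 9: N2 marks N1=dead -> (dead,v2)
Op 10: N0 marks N1=alive -> (alive,v2)
Op 11: N2 marks N1=alive -> (alive,v3)
Op 12: N1 marks N1=dead -> (dead,v2)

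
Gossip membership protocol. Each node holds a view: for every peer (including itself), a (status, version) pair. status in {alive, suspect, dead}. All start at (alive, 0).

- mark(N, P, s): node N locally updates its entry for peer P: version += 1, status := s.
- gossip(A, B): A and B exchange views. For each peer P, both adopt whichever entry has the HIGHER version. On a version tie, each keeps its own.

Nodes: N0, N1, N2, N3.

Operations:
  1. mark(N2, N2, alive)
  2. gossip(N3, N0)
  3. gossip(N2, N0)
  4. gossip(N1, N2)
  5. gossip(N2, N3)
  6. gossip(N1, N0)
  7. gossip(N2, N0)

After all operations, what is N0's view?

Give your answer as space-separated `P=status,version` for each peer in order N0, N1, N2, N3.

Answer: N0=alive,0 N1=alive,0 N2=alive,1 N3=alive,0

Derivation:
Op 1: N2 marks N2=alive -> (alive,v1)
Op 2: gossip N3<->N0 -> N3.N0=(alive,v0) N3.N1=(alive,v0) N3.N2=(alive,v0) N3.N3=(alive,v0) | N0.N0=(alive,v0) N0.N1=(alive,v0) N0.N2=(alive,v0) N0.N3=(alive,v0)
Op 3: gossip N2<->N0 -> N2.N0=(alive,v0) N2.N1=(alive,v0) N2.N2=(alive,v1) N2.N3=(alive,v0) | N0.N0=(alive,v0) N0.N1=(alive,v0) N0.N2=(alive,v1) N0.N3=(alive,v0)
Op 4: gossip N1<->N2 -> N1.N0=(alive,v0) N1.N1=(alive,v0) N1.N2=(alive,v1) N1.N3=(alive,v0) | N2.N0=(alive,v0) N2.N1=(alive,v0) N2.N2=(alive,v1) N2.N3=(alive,v0)
Op 5: gossip N2<->N3 -> N2.N0=(alive,v0) N2.N1=(alive,v0) N2.N2=(alive,v1) N2.N3=(alive,v0) | N3.N0=(alive,v0) N3.N1=(alive,v0) N3.N2=(alive,v1) N3.N3=(alive,v0)
Op 6: gossip N1<->N0 -> N1.N0=(alive,v0) N1.N1=(alive,v0) N1.N2=(alive,v1) N1.N3=(alive,v0) | N0.N0=(alive,v0) N0.N1=(alive,v0) N0.N2=(alive,v1) N0.N3=(alive,v0)
Op 7: gossip N2<->N0 -> N2.N0=(alive,v0) N2.N1=(alive,v0) N2.N2=(alive,v1) N2.N3=(alive,v0) | N0.N0=(alive,v0) N0.N1=(alive,v0) N0.N2=(alive,v1) N0.N3=(alive,v0)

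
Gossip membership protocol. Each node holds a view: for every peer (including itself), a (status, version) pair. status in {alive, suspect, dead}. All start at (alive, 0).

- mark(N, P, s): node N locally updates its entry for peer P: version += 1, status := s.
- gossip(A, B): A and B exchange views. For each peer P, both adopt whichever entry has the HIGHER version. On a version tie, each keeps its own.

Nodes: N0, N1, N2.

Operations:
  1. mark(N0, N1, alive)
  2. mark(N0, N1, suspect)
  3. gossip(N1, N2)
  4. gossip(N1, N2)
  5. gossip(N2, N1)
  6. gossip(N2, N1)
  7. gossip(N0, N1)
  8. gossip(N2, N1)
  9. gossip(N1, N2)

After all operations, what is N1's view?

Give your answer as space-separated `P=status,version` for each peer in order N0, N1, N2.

Op 1: N0 marks N1=alive -> (alive,v1)
Op 2: N0 marks N1=suspect -> (suspect,v2)
Op 3: gossip N1<->N2 -> N1.N0=(alive,v0) N1.N1=(alive,v0) N1.N2=(alive,v0) | N2.N0=(alive,v0) N2.N1=(alive,v0) N2.N2=(alive,v0)
Op 4: gossip N1<->N2 -> N1.N0=(alive,v0) N1.N1=(alive,v0) N1.N2=(alive,v0) | N2.N0=(alive,v0) N2.N1=(alive,v0) N2.N2=(alive,v0)
Op 5: gossip N2<->N1 -> N2.N0=(alive,v0) N2.N1=(alive,v0) N2.N2=(alive,v0) | N1.N0=(alive,v0) N1.N1=(alive,v0) N1.N2=(alive,v0)
Op 6: gossip N2<->N1 -> N2.N0=(alive,v0) N2.N1=(alive,v0) N2.N2=(alive,v0) | N1.N0=(alive,v0) N1.N1=(alive,v0) N1.N2=(alive,v0)
Op 7: gossip N0<->N1 -> N0.N0=(alive,v0) N0.N1=(suspect,v2) N0.N2=(alive,v0) | N1.N0=(alive,v0) N1.N1=(suspect,v2) N1.N2=(alive,v0)
Op 8: gossip N2<->N1 -> N2.N0=(alive,v0) N2.N1=(suspect,v2) N2.N2=(alive,v0) | N1.N0=(alive,v0) N1.N1=(suspect,v2) N1.N2=(alive,v0)
Op 9: gossip N1<->N2 -> N1.N0=(alive,v0) N1.N1=(suspect,v2) N1.N2=(alive,v0) | N2.N0=(alive,v0) N2.N1=(suspect,v2) N2.N2=(alive,v0)

Answer: N0=alive,0 N1=suspect,2 N2=alive,0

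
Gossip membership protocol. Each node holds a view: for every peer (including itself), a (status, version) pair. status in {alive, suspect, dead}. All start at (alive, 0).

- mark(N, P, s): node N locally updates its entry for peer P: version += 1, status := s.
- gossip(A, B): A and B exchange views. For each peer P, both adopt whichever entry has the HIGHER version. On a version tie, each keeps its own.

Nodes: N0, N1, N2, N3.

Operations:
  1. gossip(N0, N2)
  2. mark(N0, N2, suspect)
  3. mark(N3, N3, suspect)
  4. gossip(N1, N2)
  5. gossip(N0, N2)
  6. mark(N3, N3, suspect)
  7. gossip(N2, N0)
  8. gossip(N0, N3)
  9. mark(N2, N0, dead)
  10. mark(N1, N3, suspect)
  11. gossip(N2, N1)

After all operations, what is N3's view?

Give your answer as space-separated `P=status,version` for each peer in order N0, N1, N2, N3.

Op 1: gossip N0<->N2 -> N0.N0=(alive,v0) N0.N1=(alive,v0) N0.N2=(alive,v0) N0.N3=(alive,v0) | N2.N0=(alive,v0) N2.N1=(alive,v0) N2.N2=(alive,v0) N2.N3=(alive,v0)
Op 2: N0 marks N2=suspect -> (suspect,v1)
Op 3: N3 marks N3=suspect -> (suspect,v1)
Op 4: gossip N1<->N2 -> N1.N0=(alive,v0) N1.N1=(alive,v0) N1.N2=(alive,v0) N1.N3=(alive,v0) | N2.N0=(alive,v0) N2.N1=(alive,v0) N2.N2=(alive,v0) N2.N3=(alive,v0)
Op 5: gossip N0<->N2 -> N0.N0=(alive,v0) N0.N1=(alive,v0) N0.N2=(suspect,v1) N0.N3=(alive,v0) | N2.N0=(alive,v0) N2.N1=(alive,v0) N2.N2=(suspect,v1) N2.N3=(alive,v0)
Op 6: N3 marks N3=suspect -> (suspect,v2)
Op 7: gossip N2<->N0 -> N2.N0=(alive,v0) N2.N1=(alive,v0) N2.N2=(suspect,v1) N2.N3=(alive,v0) | N0.N0=(alive,v0) N0.N1=(alive,v0) N0.N2=(suspect,v1) N0.N3=(alive,v0)
Op 8: gossip N0<->N3 -> N0.N0=(alive,v0) N0.N1=(alive,v0) N0.N2=(suspect,v1) N0.N3=(suspect,v2) | N3.N0=(alive,v0) N3.N1=(alive,v0) N3.N2=(suspect,v1) N3.N3=(suspect,v2)
Op 9: N2 marks N0=dead -> (dead,v1)
Op 10: N1 marks N3=suspect -> (suspect,v1)
Op 11: gossip N2<->N1 -> N2.N0=(dead,v1) N2.N1=(alive,v0) N2.N2=(suspect,v1) N2.N3=(suspect,v1) | N1.N0=(dead,v1) N1.N1=(alive,v0) N1.N2=(suspect,v1) N1.N3=(suspect,v1)

Answer: N0=alive,0 N1=alive,0 N2=suspect,1 N3=suspect,2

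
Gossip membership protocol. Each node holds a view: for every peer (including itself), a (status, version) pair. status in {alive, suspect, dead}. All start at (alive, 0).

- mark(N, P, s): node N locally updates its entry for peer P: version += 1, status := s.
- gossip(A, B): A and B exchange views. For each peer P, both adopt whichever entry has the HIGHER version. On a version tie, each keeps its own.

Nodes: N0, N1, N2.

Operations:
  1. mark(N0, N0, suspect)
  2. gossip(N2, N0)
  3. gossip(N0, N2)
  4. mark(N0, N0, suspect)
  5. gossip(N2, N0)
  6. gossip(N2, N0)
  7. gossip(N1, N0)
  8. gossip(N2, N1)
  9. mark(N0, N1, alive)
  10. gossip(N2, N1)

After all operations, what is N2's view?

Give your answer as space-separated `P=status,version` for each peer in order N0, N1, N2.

Op 1: N0 marks N0=suspect -> (suspect,v1)
Op 2: gossip N2<->N0 -> N2.N0=(suspect,v1) N2.N1=(alive,v0) N2.N2=(alive,v0) | N0.N0=(suspect,v1) N0.N1=(alive,v0) N0.N2=(alive,v0)
Op 3: gossip N0<->N2 -> N0.N0=(suspect,v1) N0.N1=(alive,v0) N0.N2=(alive,v0) | N2.N0=(suspect,v1) N2.N1=(alive,v0) N2.N2=(alive,v0)
Op 4: N0 marks N0=suspect -> (suspect,v2)
Op 5: gossip N2<->N0 -> N2.N0=(suspect,v2) N2.N1=(alive,v0) N2.N2=(alive,v0) | N0.N0=(suspect,v2) N0.N1=(alive,v0) N0.N2=(alive,v0)
Op 6: gossip N2<->N0 -> N2.N0=(suspect,v2) N2.N1=(alive,v0) N2.N2=(alive,v0) | N0.N0=(suspect,v2) N0.N1=(alive,v0) N0.N2=(alive,v0)
Op 7: gossip N1<->N0 -> N1.N0=(suspect,v2) N1.N1=(alive,v0) N1.N2=(alive,v0) | N0.N0=(suspect,v2) N0.N1=(alive,v0) N0.N2=(alive,v0)
Op 8: gossip N2<->N1 -> N2.N0=(suspect,v2) N2.N1=(alive,v0) N2.N2=(alive,v0) | N1.N0=(suspect,v2) N1.N1=(alive,v0) N1.N2=(alive,v0)
Op 9: N0 marks N1=alive -> (alive,v1)
Op 10: gossip N2<->N1 -> N2.N0=(suspect,v2) N2.N1=(alive,v0) N2.N2=(alive,v0) | N1.N0=(suspect,v2) N1.N1=(alive,v0) N1.N2=(alive,v0)

Answer: N0=suspect,2 N1=alive,0 N2=alive,0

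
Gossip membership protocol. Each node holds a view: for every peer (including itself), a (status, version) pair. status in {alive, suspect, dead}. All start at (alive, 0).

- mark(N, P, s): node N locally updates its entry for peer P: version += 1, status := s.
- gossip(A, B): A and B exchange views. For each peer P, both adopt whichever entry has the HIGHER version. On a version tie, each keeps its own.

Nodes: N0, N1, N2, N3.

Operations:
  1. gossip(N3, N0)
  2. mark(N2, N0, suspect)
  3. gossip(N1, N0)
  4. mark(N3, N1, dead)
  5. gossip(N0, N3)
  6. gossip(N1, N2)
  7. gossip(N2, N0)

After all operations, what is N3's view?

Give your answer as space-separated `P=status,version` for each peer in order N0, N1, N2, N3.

Answer: N0=alive,0 N1=dead,1 N2=alive,0 N3=alive,0

Derivation:
Op 1: gossip N3<->N0 -> N3.N0=(alive,v0) N3.N1=(alive,v0) N3.N2=(alive,v0) N3.N3=(alive,v0) | N0.N0=(alive,v0) N0.N1=(alive,v0) N0.N2=(alive,v0) N0.N3=(alive,v0)
Op 2: N2 marks N0=suspect -> (suspect,v1)
Op 3: gossip N1<->N0 -> N1.N0=(alive,v0) N1.N1=(alive,v0) N1.N2=(alive,v0) N1.N3=(alive,v0) | N0.N0=(alive,v0) N0.N1=(alive,v0) N0.N2=(alive,v0) N0.N3=(alive,v0)
Op 4: N3 marks N1=dead -> (dead,v1)
Op 5: gossip N0<->N3 -> N0.N0=(alive,v0) N0.N1=(dead,v1) N0.N2=(alive,v0) N0.N3=(alive,v0) | N3.N0=(alive,v0) N3.N1=(dead,v1) N3.N2=(alive,v0) N3.N3=(alive,v0)
Op 6: gossip N1<->N2 -> N1.N0=(suspect,v1) N1.N1=(alive,v0) N1.N2=(alive,v0) N1.N3=(alive,v0) | N2.N0=(suspect,v1) N2.N1=(alive,v0) N2.N2=(alive,v0) N2.N3=(alive,v0)
Op 7: gossip N2<->N0 -> N2.N0=(suspect,v1) N2.N1=(dead,v1) N2.N2=(alive,v0) N2.N3=(alive,v0) | N0.N0=(suspect,v1) N0.N1=(dead,v1) N0.N2=(alive,v0) N0.N3=(alive,v0)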